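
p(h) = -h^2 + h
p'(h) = 1 - 2*h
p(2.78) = -4.95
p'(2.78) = -4.56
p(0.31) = 0.21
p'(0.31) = 0.38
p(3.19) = -6.99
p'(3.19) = -5.38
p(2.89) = -5.46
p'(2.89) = -4.78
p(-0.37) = -0.51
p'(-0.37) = 1.74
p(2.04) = -2.12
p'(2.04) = -3.08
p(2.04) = -2.12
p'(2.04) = -3.08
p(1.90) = -1.71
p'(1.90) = -2.80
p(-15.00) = -240.00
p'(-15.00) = 31.00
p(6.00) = -30.00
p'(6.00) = -11.00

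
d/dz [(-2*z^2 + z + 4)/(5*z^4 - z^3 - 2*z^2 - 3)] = (z*(-20*z^2 + 3*z + 4)*(-2*z^2 + z + 4) + (4*z - 1)*(-5*z^4 + z^3 + 2*z^2 + 3))/(-5*z^4 + z^3 + 2*z^2 + 3)^2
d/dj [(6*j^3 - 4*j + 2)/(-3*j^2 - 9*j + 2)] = 2*(-9*j^4 - 54*j^3 + 12*j^2 + 6*j + 5)/(9*j^4 + 54*j^3 + 69*j^2 - 36*j + 4)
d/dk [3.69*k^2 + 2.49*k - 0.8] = 7.38*k + 2.49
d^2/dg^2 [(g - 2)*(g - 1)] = 2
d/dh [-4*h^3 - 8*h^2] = 4*h*(-3*h - 4)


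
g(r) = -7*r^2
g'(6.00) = -84.00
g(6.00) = -252.00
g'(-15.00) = 210.00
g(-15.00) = -1575.00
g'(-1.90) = 26.60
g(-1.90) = -25.27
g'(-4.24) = 59.36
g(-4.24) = -125.84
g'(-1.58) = 22.12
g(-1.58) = -17.47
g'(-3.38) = 47.32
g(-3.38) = -79.97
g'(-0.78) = 10.92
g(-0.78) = -4.26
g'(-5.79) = 81.06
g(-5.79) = -234.67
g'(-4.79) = 67.06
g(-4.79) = -160.61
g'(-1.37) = 19.18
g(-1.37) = -13.14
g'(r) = -14*r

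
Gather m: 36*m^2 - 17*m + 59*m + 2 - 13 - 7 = 36*m^2 + 42*m - 18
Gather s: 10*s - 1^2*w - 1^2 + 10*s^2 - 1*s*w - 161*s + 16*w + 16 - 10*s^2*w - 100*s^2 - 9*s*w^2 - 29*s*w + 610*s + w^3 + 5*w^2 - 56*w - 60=s^2*(-10*w - 90) + s*(-9*w^2 - 30*w + 459) + w^3 + 5*w^2 - 41*w - 45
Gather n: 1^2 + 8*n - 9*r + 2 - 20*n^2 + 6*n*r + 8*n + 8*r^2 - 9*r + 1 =-20*n^2 + n*(6*r + 16) + 8*r^2 - 18*r + 4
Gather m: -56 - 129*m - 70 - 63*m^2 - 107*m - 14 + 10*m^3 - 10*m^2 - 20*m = 10*m^3 - 73*m^2 - 256*m - 140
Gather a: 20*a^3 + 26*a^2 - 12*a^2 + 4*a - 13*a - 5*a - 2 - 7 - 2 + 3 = 20*a^3 + 14*a^2 - 14*a - 8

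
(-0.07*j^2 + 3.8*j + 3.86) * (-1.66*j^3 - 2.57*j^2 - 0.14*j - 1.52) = 0.1162*j^5 - 6.1281*j^4 - 16.1638*j^3 - 10.3458*j^2 - 6.3164*j - 5.8672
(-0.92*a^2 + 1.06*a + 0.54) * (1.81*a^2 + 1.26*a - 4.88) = -1.6652*a^4 + 0.7594*a^3 + 6.8026*a^2 - 4.4924*a - 2.6352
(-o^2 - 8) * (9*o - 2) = -9*o^3 + 2*o^2 - 72*o + 16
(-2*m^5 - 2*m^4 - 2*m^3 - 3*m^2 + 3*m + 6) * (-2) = 4*m^5 + 4*m^4 + 4*m^3 + 6*m^2 - 6*m - 12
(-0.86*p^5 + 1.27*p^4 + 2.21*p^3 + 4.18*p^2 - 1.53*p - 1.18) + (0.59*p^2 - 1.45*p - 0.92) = -0.86*p^5 + 1.27*p^4 + 2.21*p^3 + 4.77*p^2 - 2.98*p - 2.1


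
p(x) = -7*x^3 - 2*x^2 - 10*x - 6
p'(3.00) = -211.00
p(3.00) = -243.00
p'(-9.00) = -1675.00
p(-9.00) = 5025.00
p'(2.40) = -140.56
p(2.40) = -138.29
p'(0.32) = -13.43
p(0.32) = -9.63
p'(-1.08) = -30.17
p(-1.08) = 11.29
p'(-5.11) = -537.91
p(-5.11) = 926.91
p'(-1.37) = -43.93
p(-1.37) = 21.95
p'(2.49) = -150.16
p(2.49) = -151.37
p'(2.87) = -194.45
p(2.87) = -216.65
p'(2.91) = -199.47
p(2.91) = -224.53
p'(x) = -21*x^2 - 4*x - 10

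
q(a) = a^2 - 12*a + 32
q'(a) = 2*a - 12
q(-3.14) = 79.54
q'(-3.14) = -18.28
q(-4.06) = 97.20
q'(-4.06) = -20.12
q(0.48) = 26.47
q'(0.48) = -11.04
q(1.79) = 13.72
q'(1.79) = -8.42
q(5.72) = -3.92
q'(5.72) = -0.56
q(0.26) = 28.95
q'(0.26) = -11.48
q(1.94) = 12.48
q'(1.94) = -8.12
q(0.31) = 28.38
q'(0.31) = -11.38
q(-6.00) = 140.00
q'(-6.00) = -24.00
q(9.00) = 5.00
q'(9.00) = 6.00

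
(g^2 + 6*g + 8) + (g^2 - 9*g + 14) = 2*g^2 - 3*g + 22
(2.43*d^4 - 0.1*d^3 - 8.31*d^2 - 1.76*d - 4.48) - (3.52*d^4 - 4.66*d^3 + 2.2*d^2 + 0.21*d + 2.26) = -1.09*d^4 + 4.56*d^3 - 10.51*d^2 - 1.97*d - 6.74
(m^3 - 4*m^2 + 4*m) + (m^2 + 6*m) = m^3 - 3*m^2 + 10*m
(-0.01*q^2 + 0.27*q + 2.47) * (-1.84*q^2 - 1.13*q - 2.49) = 0.0184*q^4 - 0.4855*q^3 - 4.825*q^2 - 3.4634*q - 6.1503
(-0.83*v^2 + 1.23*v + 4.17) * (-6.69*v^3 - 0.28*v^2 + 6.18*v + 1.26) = 5.5527*v^5 - 7.9963*v^4 - 33.3711*v^3 + 5.388*v^2 + 27.3204*v + 5.2542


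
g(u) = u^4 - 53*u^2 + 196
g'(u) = 4*u^3 - 106*u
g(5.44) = -496.68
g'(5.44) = 67.32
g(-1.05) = 138.78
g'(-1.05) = 106.67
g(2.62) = -120.69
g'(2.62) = -205.78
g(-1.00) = 144.00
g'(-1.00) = 102.00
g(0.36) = 189.15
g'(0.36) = -37.97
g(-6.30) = -332.27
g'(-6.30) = -332.39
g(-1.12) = 131.09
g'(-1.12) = 113.10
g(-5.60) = -482.63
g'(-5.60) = -108.86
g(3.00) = -200.00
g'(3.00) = -210.00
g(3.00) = -200.00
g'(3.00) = -210.00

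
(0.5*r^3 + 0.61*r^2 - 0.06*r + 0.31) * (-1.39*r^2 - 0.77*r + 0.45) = -0.695*r^5 - 1.2329*r^4 - 0.1613*r^3 - 0.1102*r^2 - 0.2657*r + 0.1395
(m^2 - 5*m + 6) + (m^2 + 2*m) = 2*m^2 - 3*m + 6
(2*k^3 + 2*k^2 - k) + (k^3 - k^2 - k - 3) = 3*k^3 + k^2 - 2*k - 3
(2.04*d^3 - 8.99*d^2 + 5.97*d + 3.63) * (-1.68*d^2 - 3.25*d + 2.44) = -3.4272*d^5 + 8.4732*d^4 + 24.1655*d^3 - 47.4365*d^2 + 2.7693*d + 8.8572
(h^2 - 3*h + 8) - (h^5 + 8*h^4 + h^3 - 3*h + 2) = -h^5 - 8*h^4 - h^3 + h^2 + 6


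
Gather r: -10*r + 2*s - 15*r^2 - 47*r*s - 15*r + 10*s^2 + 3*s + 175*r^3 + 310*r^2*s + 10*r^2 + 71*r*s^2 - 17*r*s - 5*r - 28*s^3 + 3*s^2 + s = 175*r^3 + r^2*(310*s - 5) + r*(71*s^2 - 64*s - 30) - 28*s^3 + 13*s^2 + 6*s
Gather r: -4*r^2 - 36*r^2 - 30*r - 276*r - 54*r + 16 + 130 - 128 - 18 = -40*r^2 - 360*r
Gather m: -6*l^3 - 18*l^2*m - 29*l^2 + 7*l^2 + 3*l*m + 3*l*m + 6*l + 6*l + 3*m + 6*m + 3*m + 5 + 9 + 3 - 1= -6*l^3 - 22*l^2 + 12*l + m*(-18*l^2 + 6*l + 12) + 16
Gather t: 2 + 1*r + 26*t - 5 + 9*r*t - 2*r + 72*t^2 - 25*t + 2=-r + 72*t^2 + t*(9*r + 1) - 1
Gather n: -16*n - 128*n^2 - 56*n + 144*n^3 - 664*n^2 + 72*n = 144*n^3 - 792*n^2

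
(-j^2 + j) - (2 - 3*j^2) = 2*j^2 + j - 2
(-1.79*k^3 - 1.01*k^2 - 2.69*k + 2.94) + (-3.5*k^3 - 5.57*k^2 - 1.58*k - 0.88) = -5.29*k^3 - 6.58*k^2 - 4.27*k + 2.06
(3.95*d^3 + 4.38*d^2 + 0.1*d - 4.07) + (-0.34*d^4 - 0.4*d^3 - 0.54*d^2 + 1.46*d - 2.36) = -0.34*d^4 + 3.55*d^3 + 3.84*d^2 + 1.56*d - 6.43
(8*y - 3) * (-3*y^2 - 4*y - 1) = -24*y^3 - 23*y^2 + 4*y + 3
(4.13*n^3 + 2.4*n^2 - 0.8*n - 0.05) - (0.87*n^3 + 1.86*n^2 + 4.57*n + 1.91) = 3.26*n^3 + 0.54*n^2 - 5.37*n - 1.96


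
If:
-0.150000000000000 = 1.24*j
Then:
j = -0.12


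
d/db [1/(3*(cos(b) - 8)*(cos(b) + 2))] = 2*(cos(b) - 3)*sin(b)/(3*(cos(b) - 8)^2*(cos(b) + 2)^2)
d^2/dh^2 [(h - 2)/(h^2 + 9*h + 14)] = 2*((h - 2)*(2*h + 9)^2 - (3*h + 7)*(h^2 + 9*h + 14))/(h^2 + 9*h + 14)^3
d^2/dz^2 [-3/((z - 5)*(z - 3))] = 6*(-(z - 5)^2 - (z - 5)*(z - 3) - (z - 3)^2)/((z - 5)^3*(z - 3)^3)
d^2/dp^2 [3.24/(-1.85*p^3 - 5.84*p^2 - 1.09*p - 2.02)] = ((35.964*p + 37.8432)*(1.85*p^3 + 5.84*p^2 + 1.09*p + 2.02) - 3.24*(5.55*p^2 + 11.68*p + 1.09)*(11.1*p^2 + 23.36*p + 2.18))/(1.85*p^3 + 5.84*p^2 + 1.09*p + 2.02)^3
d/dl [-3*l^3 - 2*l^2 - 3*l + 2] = -9*l^2 - 4*l - 3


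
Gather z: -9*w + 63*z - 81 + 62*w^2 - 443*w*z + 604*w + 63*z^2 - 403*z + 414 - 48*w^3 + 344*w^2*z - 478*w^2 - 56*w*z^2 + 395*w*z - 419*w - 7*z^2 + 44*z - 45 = -48*w^3 - 416*w^2 + 176*w + z^2*(56 - 56*w) + z*(344*w^2 - 48*w - 296) + 288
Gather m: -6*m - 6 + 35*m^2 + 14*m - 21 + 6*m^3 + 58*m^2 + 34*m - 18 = 6*m^3 + 93*m^2 + 42*m - 45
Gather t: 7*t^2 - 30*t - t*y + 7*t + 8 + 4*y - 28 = 7*t^2 + t*(-y - 23) + 4*y - 20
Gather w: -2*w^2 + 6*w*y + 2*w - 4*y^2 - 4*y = -2*w^2 + w*(6*y + 2) - 4*y^2 - 4*y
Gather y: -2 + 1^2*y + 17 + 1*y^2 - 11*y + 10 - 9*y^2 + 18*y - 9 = -8*y^2 + 8*y + 16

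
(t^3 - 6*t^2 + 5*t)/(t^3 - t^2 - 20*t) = (t - 1)/(t + 4)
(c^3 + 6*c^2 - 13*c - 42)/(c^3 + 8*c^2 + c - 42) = (c^2 - c - 6)/(c^2 + c - 6)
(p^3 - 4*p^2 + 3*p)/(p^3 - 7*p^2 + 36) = p*(p - 1)/(p^2 - 4*p - 12)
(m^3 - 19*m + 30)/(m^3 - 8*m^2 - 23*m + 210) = (m^2 - 5*m + 6)/(m^2 - 13*m + 42)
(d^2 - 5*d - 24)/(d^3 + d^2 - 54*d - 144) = 1/(d + 6)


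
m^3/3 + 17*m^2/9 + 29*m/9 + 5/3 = (m/3 + 1)*(m + 1)*(m + 5/3)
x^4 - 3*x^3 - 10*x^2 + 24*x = x*(x - 4)*(x - 2)*(x + 3)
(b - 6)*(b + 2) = b^2 - 4*b - 12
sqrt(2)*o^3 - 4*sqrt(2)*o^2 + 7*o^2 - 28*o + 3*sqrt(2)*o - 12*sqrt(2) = (o - 4)*(o + 3*sqrt(2))*(sqrt(2)*o + 1)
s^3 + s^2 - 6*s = s*(s - 2)*(s + 3)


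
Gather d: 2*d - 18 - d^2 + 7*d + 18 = -d^2 + 9*d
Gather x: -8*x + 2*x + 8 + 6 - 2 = 12 - 6*x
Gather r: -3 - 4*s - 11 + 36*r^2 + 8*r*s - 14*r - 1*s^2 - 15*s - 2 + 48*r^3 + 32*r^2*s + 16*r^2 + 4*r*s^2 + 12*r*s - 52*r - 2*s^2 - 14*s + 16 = 48*r^3 + r^2*(32*s + 52) + r*(4*s^2 + 20*s - 66) - 3*s^2 - 33*s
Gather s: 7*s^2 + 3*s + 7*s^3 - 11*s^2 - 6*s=7*s^3 - 4*s^2 - 3*s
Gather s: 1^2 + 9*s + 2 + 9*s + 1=18*s + 4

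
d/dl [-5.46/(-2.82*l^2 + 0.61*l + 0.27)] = (3.3306 - 30.7944*l)/(-2.82*l^2 + 0.61*l + 0.27)^2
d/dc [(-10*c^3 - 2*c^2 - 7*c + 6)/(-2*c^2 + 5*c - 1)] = (20*c^4 - 100*c^3 + 6*c^2 + 28*c - 23)/(4*c^4 - 20*c^3 + 29*c^2 - 10*c + 1)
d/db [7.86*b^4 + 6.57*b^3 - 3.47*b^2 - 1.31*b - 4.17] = 31.44*b^3 + 19.71*b^2 - 6.94*b - 1.31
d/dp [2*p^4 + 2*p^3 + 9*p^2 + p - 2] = 8*p^3 + 6*p^2 + 18*p + 1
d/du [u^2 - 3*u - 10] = 2*u - 3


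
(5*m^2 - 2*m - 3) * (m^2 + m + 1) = 5*m^4 + 3*m^3 - 5*m - 3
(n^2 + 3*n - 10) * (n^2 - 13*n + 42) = n^4 - 10*n^3 - 7*n^2 + 256*n - 420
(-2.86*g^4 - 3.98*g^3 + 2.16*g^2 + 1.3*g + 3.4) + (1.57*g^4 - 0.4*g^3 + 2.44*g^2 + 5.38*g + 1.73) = -1.29*g^4 - 4.38*g^3 + 4.6*g^2 + 6.68*g + 5.13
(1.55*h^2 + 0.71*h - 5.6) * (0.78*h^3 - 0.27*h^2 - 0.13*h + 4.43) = 1.209*h^5 + 0.1353*h^4 - 4.7612*h^3 + 8.2862*h^2 + 3.8733*h - 24.808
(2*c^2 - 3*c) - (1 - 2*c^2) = 4*c^2 - 3*c - 1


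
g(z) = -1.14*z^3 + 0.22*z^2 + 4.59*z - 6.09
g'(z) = -3.42*z^2 + 0.44*z + 4.59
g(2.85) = -17.61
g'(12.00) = -482.61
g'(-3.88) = -48.60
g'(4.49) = -62.38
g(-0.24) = -7.16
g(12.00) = -1889.25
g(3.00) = -21.12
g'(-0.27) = 4.22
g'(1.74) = -5.00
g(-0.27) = -7.29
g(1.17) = -2.24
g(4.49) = -84.24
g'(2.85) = -21.93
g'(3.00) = -24.87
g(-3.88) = 46.00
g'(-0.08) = 4.53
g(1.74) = -3.44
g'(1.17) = 0.42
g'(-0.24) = 4.29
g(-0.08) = -6.46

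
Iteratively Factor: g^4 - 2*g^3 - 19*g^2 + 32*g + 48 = (g - 3)*(g^3 + g^2 - 16*g - 16) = (g - 3)*(g + 4)*(g^2 - 3*g - 4) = (g - 4)*(g - 3)*(g + 4)*(g + 1)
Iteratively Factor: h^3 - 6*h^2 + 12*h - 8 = (h - 2)*(h^2 - 4*h + 4) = (h - 2)^2*(h - 2)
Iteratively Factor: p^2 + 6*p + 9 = (p + 3)*(p + 3)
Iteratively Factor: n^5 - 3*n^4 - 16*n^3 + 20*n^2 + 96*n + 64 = (n + 2)*(n^4 - 5*n^3 - 6*n^2 + 32*n + 32) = (n - 4)*(n + 2)*(n^3 - n^2 - 10*n - 8) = (n - 4)^2*(n + 2)*(n^2 + 3*n + 2) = (n - 4)^2*(n + 2)^2*(n + 1)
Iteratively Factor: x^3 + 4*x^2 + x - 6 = (x - 1)*(x^2 + 5*x + 6) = (x - 1)*(x + 2)*(x + 3)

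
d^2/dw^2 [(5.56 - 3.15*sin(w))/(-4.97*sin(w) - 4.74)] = (211.544074*sin(w)^2 - 201.754308*sin(w) - 423.088148)/(122.763473*sin(w)^3 + 351.246798*sin(w)^2 + 334.991916*sin(w) + 106.496424)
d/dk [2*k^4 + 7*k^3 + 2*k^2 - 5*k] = 8*k^3 + 21*k^2 + 4*k - 5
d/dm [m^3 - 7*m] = 3*m^2 - 7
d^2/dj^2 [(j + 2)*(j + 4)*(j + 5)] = 6*j + 22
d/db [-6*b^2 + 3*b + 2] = 3 - 12*b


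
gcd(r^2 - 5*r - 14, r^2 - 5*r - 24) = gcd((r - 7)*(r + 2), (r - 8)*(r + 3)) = 1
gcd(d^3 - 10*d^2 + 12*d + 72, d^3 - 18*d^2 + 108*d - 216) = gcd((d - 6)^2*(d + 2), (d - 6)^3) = d^2 - 12*d + 36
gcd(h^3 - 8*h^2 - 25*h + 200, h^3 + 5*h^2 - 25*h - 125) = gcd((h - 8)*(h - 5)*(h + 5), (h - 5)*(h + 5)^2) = h^2 - 25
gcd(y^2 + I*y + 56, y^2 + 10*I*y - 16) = y + 8*I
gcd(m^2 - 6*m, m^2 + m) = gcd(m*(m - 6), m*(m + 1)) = m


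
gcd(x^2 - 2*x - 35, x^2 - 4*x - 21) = x - 7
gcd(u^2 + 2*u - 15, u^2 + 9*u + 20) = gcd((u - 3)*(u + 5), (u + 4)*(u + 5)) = u + 5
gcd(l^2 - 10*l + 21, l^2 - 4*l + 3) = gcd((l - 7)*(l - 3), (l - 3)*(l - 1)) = l - 3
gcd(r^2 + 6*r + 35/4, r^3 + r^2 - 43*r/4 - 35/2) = r + 5/2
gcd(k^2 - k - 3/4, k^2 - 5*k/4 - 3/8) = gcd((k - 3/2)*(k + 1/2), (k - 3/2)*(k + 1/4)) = k - 3/2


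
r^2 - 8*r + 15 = (r - 5)*(r - 3)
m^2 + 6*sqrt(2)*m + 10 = (m + sqrt(2))*(m + 5*sqrt(2))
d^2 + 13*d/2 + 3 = (d + 1/2)*(d + 6)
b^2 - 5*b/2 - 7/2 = (b - 7/2)*(b + 1)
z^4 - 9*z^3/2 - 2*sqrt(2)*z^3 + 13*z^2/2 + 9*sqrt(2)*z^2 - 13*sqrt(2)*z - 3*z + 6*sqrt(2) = (z - 2)*(z - 3/2)*(z - 1)*(z - 2*sqrt(2))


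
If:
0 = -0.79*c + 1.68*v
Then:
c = 2.12658227848101*v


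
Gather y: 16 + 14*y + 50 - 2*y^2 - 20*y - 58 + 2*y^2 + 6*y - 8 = 0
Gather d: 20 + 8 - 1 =27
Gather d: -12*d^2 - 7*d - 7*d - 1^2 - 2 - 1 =-12*d^2 - 14*d - 4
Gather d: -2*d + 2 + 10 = 12 - 2*d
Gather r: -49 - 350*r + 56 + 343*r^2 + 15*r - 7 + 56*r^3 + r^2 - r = 56*r^3 + 344*r^2 - 336*r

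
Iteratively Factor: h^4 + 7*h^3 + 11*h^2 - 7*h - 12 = (h + 4)*(h^3 + 3*h^2 - h - 3) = (h + 1)*(h + 4)*(h^2 + 2*h - 3) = (h - 1)*(h + 1)*(h + 4)*(h + 3)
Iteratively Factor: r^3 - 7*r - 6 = (r + 1)*(r^2 - r - 6) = (r - 3)*(r + 1)*(r + 2)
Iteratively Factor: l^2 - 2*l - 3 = (l + 1)*(l - 3)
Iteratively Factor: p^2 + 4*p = (p)*(p + 4)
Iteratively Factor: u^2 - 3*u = (u - 3)*(u)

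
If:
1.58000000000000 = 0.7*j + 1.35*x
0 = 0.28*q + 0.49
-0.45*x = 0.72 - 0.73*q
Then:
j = 10.82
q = -1.75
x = -4.44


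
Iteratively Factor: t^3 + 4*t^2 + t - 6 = (t + 3)*(t^2 + t - 2) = (t + 2)*(t + 3)*(t - 1)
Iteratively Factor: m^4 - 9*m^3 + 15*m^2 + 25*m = (m + 1)*(m^3 - 10*m^2 + 25*m) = (m - 5)*(m + 1)*(m^2 - 5*m) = (m - 5)^2*(m + 1)*(m)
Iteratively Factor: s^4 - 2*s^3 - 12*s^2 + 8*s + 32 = (s + 2)*(s^3 - 4*s^2 - 4*s + 16) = (s - 4)*(s + 2)*(s^2 - 4) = (s - 4)*(s - 2)*(s + 2)*(s + 2)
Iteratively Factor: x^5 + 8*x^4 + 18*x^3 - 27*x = (x - 1)*(x^4 + 9*x^3 + 27*x^2 + 27*x) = (x - 1)*(x + 3)*(x^3 + 6*x^2 + 9*x) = (x - 1)*(x + 3)^2*(x^2 + 3*x) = (x - 1)*(x + 3)^3*(x)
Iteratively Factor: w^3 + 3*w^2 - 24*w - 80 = (w - 5)*(w^2 + 8*w + 16) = (w - 5)*(w + 4)*(w + 4)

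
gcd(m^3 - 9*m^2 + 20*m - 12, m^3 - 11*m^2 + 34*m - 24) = m^2 - 7*m + 6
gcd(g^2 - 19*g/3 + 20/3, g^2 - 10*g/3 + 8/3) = g - 4/3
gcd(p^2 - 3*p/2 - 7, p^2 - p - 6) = p + 2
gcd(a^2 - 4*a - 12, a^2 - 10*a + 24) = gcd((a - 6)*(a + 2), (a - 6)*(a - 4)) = a - 6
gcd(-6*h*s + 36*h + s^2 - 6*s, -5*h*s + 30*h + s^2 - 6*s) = s - 6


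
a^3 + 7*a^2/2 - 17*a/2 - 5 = (a - 2)*(a + 1/2)*(a + 5)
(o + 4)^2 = o^2 + 8*o + 16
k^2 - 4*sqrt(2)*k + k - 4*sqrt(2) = (k + 1)*(k - 4*sqrt(2))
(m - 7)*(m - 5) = m^2 - 12*m + 35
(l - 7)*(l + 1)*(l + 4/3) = l^3 - 14*l^2/3 - 15*l - 28/3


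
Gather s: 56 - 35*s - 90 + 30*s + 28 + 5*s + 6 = 0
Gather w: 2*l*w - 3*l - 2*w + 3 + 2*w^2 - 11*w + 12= -3*l + 2*w^2 + w*(2*l - 13) + 15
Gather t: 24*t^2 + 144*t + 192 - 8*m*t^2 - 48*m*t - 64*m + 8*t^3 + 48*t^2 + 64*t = -64*m + 8*t^3 + t^2*(72 - 8*m) + t*(208 - 48*m) + 192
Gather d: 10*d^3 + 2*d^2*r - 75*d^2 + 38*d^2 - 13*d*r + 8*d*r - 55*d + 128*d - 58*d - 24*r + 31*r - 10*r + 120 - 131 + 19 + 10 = 10*d^3 + d^2*(2*r - 37) + d*(15 - 5*r) - 3*r + 18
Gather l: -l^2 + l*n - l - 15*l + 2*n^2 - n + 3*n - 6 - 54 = -l^2 + l*(n - 16) + 2*n^2 + 2*n - 60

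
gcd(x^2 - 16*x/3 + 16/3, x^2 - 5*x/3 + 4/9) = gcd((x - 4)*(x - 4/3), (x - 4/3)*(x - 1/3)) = x - 4/3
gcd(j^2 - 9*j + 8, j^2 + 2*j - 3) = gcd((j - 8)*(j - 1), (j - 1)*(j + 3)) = j - 1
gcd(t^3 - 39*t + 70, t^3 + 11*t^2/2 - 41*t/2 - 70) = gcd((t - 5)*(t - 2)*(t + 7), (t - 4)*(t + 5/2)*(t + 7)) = t + 7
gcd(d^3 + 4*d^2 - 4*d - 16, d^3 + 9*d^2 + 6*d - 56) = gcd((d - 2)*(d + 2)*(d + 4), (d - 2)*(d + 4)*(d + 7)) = d^2 + 2*d - 8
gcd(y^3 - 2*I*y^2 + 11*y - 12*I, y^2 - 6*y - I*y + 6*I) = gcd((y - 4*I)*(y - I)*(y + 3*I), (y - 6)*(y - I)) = y - I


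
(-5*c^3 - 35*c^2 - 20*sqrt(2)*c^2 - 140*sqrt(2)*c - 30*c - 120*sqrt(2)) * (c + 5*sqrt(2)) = -5*c^4 - 45*sqrt(2)*c^3 - 35*c^3 - 315*sqrt(2)*c^2 - 230*c^2 - 1400*c - 270*sqrt(2)*c - 1200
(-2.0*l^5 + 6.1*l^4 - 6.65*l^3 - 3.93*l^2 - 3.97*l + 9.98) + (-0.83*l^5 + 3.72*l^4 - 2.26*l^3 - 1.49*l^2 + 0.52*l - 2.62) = -2.83*l^5 + 9.82*l^4 - 8.91*l^3 - 5.42*l^2 - 3.45*l + 7.36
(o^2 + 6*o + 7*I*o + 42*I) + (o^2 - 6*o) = 2*o^2 + 7*I*o + 42*I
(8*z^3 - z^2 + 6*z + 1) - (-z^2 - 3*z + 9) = 8*z^3 + 9*z - 8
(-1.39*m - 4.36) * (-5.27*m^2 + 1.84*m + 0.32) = 7.3253*m^3 + 20.4196*m^2 - 8.4672*m - 1.3952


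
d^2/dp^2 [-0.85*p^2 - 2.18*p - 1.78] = -1.70000000000000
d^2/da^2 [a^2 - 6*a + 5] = 2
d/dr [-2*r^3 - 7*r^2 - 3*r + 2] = -6*r^2 - 14*r - 3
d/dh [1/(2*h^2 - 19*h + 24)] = (19 - 4*h)/(2*h^2 - 19*h + 24)^2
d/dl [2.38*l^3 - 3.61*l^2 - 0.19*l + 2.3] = 7.14*l^2 - 7.22*l - 0.19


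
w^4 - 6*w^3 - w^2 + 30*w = w*(w - 5)*(w - 3)*(w + 2)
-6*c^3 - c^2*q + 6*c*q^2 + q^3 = (-c + q)*(c + q)*(6*c + q)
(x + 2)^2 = x^2 + 4*x + 4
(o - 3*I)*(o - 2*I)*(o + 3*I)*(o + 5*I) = o^4 + 3*I*o^3 + 19*o^2 + 27*I*o + 90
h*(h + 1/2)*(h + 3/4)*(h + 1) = h^4 + 9*h^3/4 + 13*h^2/8 + 3*h/8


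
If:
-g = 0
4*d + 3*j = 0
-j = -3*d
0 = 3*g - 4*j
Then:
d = 0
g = 0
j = 0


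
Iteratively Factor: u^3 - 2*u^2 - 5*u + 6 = (u - 1)*(u^2 - u - 6) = (u - 1)*(u + 2)*(u - 3)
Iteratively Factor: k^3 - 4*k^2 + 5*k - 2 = (k - 1)*(k^2 - 3*k + 2) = (k - 2)*(k - 1)*(k - 1)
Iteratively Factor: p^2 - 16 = (p + 4)*(p - 4)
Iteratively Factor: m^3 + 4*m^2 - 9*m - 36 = (m + 3)*(m^2 + m - 12) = (m + 3)*(m + 4)*(m - 3)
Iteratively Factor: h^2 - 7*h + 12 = (h - 4)*(h - 3)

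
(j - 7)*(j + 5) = j^2 - 2*j - 35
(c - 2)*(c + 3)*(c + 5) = c^3 + 6*c^2 - c - 30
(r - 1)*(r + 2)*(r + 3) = r^3 + 4*r^2 + r - 6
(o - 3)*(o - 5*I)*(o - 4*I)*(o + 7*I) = o^4 - 3*o^3 - 2*I*o^3 + 43*o^2 + 6*I*o^2 - 129*o - 140*I*o + 420*I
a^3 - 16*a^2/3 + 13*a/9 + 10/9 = (a - 5)*(a - 2/3)*(a + 1/3)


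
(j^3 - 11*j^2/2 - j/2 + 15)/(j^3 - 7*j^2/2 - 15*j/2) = (j - 2)/j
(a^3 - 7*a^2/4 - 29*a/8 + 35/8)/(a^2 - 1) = (8*a^2 - 6*a - 35)/(8*(a + 1))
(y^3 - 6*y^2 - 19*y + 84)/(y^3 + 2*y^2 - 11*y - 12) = (y - 7)/(y + 1)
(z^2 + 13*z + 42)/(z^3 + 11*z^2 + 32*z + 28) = (z + 6)/(z^2 + 4*z + 4)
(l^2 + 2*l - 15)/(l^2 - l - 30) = (l - 3)/(l - 6)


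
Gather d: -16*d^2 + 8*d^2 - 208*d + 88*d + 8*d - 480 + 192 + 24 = -8*d^2 - 112*d - 264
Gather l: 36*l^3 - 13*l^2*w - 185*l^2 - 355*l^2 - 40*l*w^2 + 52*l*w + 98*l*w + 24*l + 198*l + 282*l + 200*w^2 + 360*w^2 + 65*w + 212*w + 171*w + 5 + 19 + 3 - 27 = 36*l^3 + l^2*(-13*w - 540) + l*(-40*w^2 + 150*w + 504) + 560*w^2 + 448*w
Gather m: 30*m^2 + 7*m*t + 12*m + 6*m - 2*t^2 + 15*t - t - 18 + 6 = 30*m^2 + m*(7*t + 18) - 2*t^2 + 14*t - 12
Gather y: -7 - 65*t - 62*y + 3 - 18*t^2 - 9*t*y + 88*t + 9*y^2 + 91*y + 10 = -18*t^2 + 23*t + 9*y^2 + y*(29 - 9*t) + 6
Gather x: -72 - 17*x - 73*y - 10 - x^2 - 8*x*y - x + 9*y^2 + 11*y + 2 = -x^2 + x*(-8*y - 18) + 9*y^2 - 62*y - 80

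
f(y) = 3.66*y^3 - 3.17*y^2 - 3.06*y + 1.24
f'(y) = 10.98*y^2 - 6.34*y - 3.06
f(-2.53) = -70.58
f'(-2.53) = 83.26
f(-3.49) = -182.27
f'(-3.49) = 152.80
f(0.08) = 0.98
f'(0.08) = -3.50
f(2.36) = 24.47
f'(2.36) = 43.13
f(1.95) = 10.36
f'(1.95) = 26.33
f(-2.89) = -104.74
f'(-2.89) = 106.97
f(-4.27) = -328.44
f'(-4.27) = 224.21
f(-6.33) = -1034.72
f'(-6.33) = 477.03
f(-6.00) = -885.08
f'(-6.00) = 430.26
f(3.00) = 62.35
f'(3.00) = 76.74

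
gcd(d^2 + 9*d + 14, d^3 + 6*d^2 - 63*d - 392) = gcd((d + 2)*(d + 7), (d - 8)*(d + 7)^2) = d + 7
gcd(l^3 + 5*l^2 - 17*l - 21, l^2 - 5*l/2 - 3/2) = l - 3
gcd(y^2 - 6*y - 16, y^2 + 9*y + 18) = 1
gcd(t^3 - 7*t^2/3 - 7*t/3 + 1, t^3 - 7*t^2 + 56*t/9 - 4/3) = t - 1/3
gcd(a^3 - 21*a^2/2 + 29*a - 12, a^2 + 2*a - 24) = a - 4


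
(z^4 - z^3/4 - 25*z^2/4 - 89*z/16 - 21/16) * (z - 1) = z^5 - 5*z^4/4 - 6*z^3 + 11*z^2/16 + 17*z/4 + 21/16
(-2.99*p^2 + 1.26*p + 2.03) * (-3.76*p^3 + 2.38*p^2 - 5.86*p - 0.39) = 11.2424*p^5 - 11.8538*p^4 + 12.8874*p^3 - 1.3861*p^2 - 12.3872*p - 0.7917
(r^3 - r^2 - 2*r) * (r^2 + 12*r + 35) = r^5 + 11*r^4 + 21*r^3 - 59*r^2 - 70*r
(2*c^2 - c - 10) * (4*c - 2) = 8*c^3 - 8*c^2 - 38*c + 20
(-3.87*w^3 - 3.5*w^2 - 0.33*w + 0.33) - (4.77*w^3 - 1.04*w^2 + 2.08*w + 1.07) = -8.64*w^3 - 2.46*w^2 - 2.41*w - 0.74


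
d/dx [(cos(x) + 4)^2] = -2*(cos(x) + 4)*sin(x)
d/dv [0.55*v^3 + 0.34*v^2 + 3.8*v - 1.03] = 1.65*v^2 + 0.68*v + 3.8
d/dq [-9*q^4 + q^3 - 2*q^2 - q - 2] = -36*q^3 + 3*q^2 - 4*q - 1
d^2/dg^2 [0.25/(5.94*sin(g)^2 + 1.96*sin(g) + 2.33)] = (-35.2836*sin(g)^4 - 8.7318*sin(g)^3 + 65.8052*sin(g)^2 + 18.6053*sin(g) - 4.9993)/(5.94*sin(g)^2 + 1.96*sin(g) + 2.33)^3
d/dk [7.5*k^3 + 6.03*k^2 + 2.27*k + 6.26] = 22.5*k^2 + 12.06*k + 2.27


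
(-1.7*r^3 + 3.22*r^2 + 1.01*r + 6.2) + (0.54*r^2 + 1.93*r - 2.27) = -1.7*r^3 + 3.76*r^2 + 2.94*r + 3.93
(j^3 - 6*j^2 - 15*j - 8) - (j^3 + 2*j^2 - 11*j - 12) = -8*j^2 - 4*j + 4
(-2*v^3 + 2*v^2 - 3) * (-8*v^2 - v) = 16*v^5 - 14*v^4 - 2*v^3 + 24*v^2 + 3*v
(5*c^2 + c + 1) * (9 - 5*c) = -25*c^3 + 40*c^2 + 4*c + 9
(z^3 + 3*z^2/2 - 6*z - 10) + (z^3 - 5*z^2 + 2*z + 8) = 2*z^3 - 7*z^2/2 - 4*z - 2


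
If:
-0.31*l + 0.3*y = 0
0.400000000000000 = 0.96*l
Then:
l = 0.42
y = 0.43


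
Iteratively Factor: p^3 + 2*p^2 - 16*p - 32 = (p + 2)*(p^2 - 16) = (p + 2)*(p + 4)*(p - 4)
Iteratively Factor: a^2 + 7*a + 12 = (a + 4)*(a + 3)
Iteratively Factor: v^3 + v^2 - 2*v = (v - 1)*(v^2 + 2*v) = v*(v - 1)*(v + 2)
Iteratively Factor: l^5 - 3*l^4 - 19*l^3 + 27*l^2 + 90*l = (l + 3)*(l^4 - 6*l^3 - l^2 + 30*l) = (l + 2)*(l + 3)*(l^3 - 8*l^2 + 15*l) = (l - 5)*(l + 2)*(l + 3)*(l^2 - 3*l) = l*(l - 5)*(l + 2)*(l + 3)*(l - 3)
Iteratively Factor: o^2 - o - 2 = (o - 2)*(o + 1)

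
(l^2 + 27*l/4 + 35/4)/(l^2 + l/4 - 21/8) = 2*(l + 5)/(2*l - 3)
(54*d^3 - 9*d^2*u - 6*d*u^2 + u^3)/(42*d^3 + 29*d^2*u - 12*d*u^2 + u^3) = (-9*d^2 + u^2)/(-7*d^2 - 6*d*u + u^2)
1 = 1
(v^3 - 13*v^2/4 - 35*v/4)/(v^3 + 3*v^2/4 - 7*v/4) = (v - 5)/(v - 1)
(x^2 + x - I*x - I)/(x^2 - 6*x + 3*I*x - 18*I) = (x^2 + x*(1 - I) - I)/(x^2 + 3*x*(-2 + I) - 18*I)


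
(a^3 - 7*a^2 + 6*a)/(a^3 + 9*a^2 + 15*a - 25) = a*(a - 6)/(a^2 + 10*a + 25)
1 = 1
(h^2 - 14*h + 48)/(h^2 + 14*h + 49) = (h^2 - 14*h + 48)/(h^2 + 14*h + 49)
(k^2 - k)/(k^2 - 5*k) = (k - 1)/(k - 5)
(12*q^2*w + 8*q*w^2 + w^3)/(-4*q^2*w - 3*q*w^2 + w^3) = (-12*q^2 - 8*q*w - w^2)/(4*q^2 + 3*q*w - w^2)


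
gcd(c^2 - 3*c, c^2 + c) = c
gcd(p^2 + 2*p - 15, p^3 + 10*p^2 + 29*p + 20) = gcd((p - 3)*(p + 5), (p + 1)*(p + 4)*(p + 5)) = p + 5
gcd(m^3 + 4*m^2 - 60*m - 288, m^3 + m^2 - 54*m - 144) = m^2 - 2*m - 48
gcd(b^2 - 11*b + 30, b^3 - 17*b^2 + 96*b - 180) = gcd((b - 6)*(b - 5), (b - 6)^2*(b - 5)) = b^2 - 11*b + 30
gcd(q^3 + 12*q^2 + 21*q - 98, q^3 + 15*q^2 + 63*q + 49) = q^2 + 14*q + 49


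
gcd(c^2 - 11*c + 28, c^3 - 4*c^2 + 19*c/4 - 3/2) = 1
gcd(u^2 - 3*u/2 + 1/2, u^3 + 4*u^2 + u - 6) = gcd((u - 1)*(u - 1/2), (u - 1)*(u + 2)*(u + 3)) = u - 1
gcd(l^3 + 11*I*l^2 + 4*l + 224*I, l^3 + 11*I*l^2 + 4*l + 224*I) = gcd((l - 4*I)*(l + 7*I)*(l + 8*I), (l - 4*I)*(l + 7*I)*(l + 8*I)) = l^3 + 11*I*l^2 + 4*l + 224*I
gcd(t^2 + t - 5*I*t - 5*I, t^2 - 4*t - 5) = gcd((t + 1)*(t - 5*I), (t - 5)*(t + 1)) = t + 1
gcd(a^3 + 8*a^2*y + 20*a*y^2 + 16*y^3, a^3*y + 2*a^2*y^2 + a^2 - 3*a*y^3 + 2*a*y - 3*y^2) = 1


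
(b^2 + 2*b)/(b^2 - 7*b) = (b + 2)/(b - 7)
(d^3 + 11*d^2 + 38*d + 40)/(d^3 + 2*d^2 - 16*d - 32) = (d + 5)/(d - 4)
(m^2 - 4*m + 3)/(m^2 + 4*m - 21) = (m - 1)/(m + 7)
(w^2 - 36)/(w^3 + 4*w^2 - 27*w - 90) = (w - 6)/(w^2 - 2*w - 15)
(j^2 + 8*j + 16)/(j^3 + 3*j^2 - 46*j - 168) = (j + 4)/(j^2 - j - 42)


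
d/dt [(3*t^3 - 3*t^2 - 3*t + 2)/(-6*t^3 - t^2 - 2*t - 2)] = (-21*t^4 - 48*t^3 + 21*t^2 + 16*t + 10)/(36*t^6 + 12*t^5 + 25*t^4 + 28*t^3 + 8*t^2 + 8*t + 4)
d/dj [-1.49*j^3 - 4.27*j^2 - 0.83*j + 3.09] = -4.47*j^2 - 8.54*j - 0.83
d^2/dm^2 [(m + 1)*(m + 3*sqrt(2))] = 2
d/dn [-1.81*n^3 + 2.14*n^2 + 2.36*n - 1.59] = -5.43*n^2 + 4.28*n + 2.36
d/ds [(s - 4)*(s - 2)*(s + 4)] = 3*s^2 - 4*s - 16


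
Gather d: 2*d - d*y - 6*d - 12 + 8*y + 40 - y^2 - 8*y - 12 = d*(-y - 4) - y^2 + 16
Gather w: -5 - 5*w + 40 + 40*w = 35*w + 35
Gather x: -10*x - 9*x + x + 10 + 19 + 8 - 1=36 - 18*x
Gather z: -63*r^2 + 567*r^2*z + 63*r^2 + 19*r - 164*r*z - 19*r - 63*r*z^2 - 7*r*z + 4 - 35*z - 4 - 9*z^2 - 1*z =z^2*(-63*r - 9) + z*(567*r^2 - 171*r - 36)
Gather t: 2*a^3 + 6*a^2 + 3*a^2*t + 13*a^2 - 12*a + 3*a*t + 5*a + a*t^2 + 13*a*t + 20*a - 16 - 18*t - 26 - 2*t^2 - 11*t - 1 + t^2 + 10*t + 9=2*a^3 + 19*a^2 + 13*a + t^2*(a - 1) + t*(3*a^2 + 16*a - 19) - 34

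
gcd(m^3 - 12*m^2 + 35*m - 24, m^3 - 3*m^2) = m - 3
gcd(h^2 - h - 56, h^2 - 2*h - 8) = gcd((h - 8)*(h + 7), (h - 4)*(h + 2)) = 1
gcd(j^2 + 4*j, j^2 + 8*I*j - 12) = 1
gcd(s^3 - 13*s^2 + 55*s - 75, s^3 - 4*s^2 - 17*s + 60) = s^2 - 8*s + 15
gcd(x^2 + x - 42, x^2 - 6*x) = x - 6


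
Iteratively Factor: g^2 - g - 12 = (g + 3)*(g - 4)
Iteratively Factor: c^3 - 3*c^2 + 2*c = (c - 2)*(c^2 - c) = (c - 2)*(c - 1)*(c)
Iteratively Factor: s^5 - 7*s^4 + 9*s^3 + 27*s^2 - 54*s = (s)*(s^4 - 7*s^3 + 9*s^2 + 27*s - 54) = s*(s - 3)*(s^3 - 4*s^2 - 3*s + 18) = s*(s - 3)^2*(s^2 - s - 6) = s*(s - 3)^3*(s + 2)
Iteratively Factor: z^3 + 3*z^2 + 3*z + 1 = (z + 1)*(z^2 + 2*z + 1) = (z + 1)^2*(z + 1)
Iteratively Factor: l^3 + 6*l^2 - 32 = (l - 2)*(l^2 + 8*l + 16) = (l - 2)*(l + 4)*(l + 4)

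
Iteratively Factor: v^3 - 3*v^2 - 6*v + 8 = (v + 2)*(v^2 - 5*v + 4) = (v - 1)*(v + 2)*(v - 4)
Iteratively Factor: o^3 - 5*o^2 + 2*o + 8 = (o - 2)*(o^2 - 3*o - 4) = (o - 2)*(o + 1)*(o - 4)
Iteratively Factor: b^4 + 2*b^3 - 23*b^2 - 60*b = (b + 3)*(b^3 - b^2 - 20*b) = b*(b + 3)*(b^2 - b - 20) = b*(b + 3)*(b + 4)*(b - 5)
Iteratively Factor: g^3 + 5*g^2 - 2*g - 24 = (g - 2)*(g^2 + 7*g + 12) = (g - 2)*(g + 4)*(g + 3)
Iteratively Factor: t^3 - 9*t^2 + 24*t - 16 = (t - 1)*(t^2 - 8*t + 16) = (t - 4)*(t - 1)*(t - 4)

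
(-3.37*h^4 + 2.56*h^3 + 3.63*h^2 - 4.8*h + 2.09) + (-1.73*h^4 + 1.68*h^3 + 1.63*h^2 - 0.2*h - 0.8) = -5.1*h^4 + 4.24*h^3 + 5.26*h^2 - 5.0*h + 1.29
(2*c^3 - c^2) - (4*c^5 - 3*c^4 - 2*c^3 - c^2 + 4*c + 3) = -4*c^5 + 3*c^4 + 4*c^3 - 4*c - 3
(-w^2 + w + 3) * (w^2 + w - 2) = -w^4 + 6*w^2 + w - 6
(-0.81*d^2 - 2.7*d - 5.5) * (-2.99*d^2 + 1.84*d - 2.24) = 2.4219*d^4 + 6.5826*d^3 + 13.2914*d^2 - 4.072*d + 12.32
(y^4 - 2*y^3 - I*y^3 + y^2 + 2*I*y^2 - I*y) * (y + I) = y^5 - 2*y^4 + 2*y^3 - 2*y^2 + y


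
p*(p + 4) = p^2 + 4*p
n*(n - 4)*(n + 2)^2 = n^4 - 12*n^2 - 16*n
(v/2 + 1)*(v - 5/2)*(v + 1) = v^3/2 + v^2/4 - 11*v/4 - 5/2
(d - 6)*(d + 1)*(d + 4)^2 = d^4 + 3*d^3 - 30*d^2 - 128*d - 96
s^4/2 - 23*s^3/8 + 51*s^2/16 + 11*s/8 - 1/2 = (s/2 + 1/4)*(s - 4)*(s - 2)*(s - 1/4)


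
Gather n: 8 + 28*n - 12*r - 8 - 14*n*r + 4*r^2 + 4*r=n*(28 - 14*r) + 4*r^2 - 8*r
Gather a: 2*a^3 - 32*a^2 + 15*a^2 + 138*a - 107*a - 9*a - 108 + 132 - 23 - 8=2*a^3 - 17*a^2 + 22*a - 7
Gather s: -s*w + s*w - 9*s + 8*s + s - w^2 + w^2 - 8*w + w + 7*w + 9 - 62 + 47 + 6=0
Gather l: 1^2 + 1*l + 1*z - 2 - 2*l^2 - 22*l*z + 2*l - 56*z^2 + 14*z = -2*l^2 + l*(3 - 22*z) - 56*z^2 + 15*z - 1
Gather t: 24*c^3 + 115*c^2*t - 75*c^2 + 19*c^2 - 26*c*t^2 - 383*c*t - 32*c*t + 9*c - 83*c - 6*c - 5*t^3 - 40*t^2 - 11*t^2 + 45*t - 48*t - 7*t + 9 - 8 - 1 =24*c^3 - 56*c^2 - 80*c - 5*t^3 + t^2*(-26*c - 51) + t*(115*c^2 - 415*c - 10)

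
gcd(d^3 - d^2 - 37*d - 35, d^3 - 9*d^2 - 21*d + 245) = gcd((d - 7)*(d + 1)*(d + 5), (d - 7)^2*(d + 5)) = d^2 - 2*d - 35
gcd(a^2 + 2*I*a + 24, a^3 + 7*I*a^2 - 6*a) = a + 6*I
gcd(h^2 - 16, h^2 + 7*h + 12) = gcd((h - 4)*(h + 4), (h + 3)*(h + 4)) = h + 4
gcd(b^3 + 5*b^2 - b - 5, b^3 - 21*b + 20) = b^2 + 4*b - 5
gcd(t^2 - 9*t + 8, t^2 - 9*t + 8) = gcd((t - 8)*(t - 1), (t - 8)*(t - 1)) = t^2 - 9*t + 8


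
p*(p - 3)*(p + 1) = p^3 - 2*p^2 - 3*p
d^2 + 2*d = d*(d + 2)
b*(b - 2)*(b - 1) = b^3 - 3*b^2 + 2*b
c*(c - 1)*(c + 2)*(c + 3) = c^4 + 4*c^3 + c^2 - 6*c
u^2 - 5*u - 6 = (u - 6)*(u + 1)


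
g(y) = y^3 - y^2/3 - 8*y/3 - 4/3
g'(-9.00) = 246.33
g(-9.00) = -733.33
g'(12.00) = 421.33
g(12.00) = 1646.67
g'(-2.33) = 15.17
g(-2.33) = -9.58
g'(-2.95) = 25.41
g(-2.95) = -22.04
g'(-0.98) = 0.87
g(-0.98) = 0.02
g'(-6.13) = 114.15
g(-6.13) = -227.86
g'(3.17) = 25.37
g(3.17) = 18.72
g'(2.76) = 18.35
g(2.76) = 9.79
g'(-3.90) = 45.56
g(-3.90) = -55.32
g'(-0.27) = -2.27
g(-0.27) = -0.66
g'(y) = 3*y^2 - 2*y/3 - 8/3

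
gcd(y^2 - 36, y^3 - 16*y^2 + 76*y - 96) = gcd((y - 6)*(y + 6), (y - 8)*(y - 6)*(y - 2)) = y - 6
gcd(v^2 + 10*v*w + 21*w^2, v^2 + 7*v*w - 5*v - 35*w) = v + 7*w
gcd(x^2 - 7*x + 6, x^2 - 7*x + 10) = 1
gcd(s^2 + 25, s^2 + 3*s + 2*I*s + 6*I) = 1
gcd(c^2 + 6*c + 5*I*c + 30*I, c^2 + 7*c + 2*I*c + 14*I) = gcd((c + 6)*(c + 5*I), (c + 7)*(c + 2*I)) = 1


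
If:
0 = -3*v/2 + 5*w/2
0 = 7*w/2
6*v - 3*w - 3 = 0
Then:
No Solution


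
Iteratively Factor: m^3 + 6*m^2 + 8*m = (m)*(m^2 + 6*m + 8) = m*(m + 2)*(m + 4)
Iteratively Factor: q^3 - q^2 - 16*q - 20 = (q + 2)*(q^2 - 3*q - 10) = (q - 5)*(q + 2)*(q + 2)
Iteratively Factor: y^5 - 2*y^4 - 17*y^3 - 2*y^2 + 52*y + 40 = (y + 1)*(y^4 - 3*y^3 - 14*y^2 + 12*y + 40) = (y - 2)*(y + 1)*(y^3 - y^2 - 16*y - 20) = (y - 2)*(y + 1)*(y + 2)*(y^2 - 3*y - 10) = (y - 2)*(y + 1)*(y + 2)^2*(y - 5)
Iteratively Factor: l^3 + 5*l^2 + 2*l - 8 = (l - 1)*(l^2 + 6*l + 8) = (l - 1)*(l + 2)*(l + 4)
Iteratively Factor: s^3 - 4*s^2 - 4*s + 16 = (s - 4)*(s^2 - 4) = (s - 4)*(s - 2)*(s + 2)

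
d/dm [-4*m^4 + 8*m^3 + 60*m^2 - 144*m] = -16*m^3 + 24*m^2 + 120*m - 144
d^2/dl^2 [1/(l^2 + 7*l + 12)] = 2*(-l^2 - 7*l + (2*l + 7)^2 - 12)/(l^2 + 7*l + 12)^3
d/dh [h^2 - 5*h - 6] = 2*h - 5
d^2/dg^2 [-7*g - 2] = 0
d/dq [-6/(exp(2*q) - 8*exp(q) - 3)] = 12*(exp(q) - 4)*exp(q)/(-exp(2*q) + 8*exp(q) + 3)^2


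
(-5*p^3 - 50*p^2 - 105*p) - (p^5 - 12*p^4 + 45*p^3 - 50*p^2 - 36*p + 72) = -p^5 + 12*p^4 - 50*p^3 - 69*p - 72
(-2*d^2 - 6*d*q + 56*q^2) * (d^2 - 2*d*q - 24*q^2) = -2*d^4 - 2*d^3*q + 116*d^2*q^2 + 32*d*q^3 - 1344*q^4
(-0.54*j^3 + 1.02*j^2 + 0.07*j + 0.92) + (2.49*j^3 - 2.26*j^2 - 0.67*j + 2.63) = 1.95*j^3 - 1.24*j^2 - 0.6*j + 3.55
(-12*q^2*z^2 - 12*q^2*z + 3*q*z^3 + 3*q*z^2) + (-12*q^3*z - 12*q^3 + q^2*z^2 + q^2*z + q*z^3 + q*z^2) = -12*q^3*z - 12*q^3 - 11*q^2*z^2 - 11*q^2*z + 4*q*z^3 + 4*q*z^2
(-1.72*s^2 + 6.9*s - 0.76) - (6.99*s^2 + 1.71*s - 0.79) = -8.71*s^2 + 5.19*s + 0.03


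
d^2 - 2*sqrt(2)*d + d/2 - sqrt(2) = (d + 1/2)*(d - 2*sqrt(2))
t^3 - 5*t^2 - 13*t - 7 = (t - 7)*(t + 1)^2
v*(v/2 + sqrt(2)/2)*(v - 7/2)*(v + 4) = v^4/2 + v^3/4 + sqrt(2)*v^3/2 - 7*v^2 + sqrt(2)*v^2/4 - 7*sqrt(2)*v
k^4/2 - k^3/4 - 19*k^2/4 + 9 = (k/2 + 1)*(k - 3)*(k - 3/2)*(k + 2)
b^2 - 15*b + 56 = (b - 8)*(b - 7)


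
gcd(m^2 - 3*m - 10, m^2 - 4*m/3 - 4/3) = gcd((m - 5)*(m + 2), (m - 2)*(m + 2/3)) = 1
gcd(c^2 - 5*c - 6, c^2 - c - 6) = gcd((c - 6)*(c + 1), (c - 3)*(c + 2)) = 1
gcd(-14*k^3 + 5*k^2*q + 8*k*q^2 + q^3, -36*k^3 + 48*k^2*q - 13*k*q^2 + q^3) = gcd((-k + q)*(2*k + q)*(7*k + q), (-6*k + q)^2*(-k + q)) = -k + q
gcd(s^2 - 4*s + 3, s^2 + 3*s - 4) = s - 1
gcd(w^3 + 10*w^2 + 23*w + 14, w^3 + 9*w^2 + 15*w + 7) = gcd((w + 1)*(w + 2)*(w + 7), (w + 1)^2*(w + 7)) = w^2 + 8*w + 7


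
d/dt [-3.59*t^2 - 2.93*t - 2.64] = -7.18*t - 2.93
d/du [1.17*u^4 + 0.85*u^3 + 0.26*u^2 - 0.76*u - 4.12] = 4.68*u^3 + 2.55*u^2 + 0.52*u - 0.76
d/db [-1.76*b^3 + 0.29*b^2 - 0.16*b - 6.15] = -5.28*b^2 + 0.58*b - 0.16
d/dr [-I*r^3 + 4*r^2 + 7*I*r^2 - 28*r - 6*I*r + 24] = -3*I*r^2 + r*(8 + 14*I) - 28 - 6*I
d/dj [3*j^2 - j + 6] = 6*j - 1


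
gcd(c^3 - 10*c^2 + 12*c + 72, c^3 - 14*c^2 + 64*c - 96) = c - 6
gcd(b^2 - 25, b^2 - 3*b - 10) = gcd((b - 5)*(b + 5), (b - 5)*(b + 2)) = b - 5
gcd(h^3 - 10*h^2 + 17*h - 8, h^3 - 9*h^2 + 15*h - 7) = h^2 - 2*h + 1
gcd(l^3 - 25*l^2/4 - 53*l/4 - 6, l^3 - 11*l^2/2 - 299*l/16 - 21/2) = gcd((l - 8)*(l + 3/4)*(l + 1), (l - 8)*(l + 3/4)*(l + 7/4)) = l^2 - 29*l/4 - 6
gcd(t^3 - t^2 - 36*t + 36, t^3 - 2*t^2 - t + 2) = t - 1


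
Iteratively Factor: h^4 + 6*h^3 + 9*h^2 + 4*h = (h + 1)*(h^3 + 5*h^2 + 4*h) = (h + 1)*(h + 4)*(h^2 + h) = (h + 1)^2*(h + 4)*(h)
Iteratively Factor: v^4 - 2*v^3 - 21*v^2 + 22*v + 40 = (v - 5)*(v^3 + 3*v^2 - 6*v - 8) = (v - 5)*(v - 2)*(v^2 + 5*v + 4) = (v - 5)*(v - 2)*(v + 1)*(v + 4)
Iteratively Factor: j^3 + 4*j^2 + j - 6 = (j + 3)*(j^2 + j - 2) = (j - 1)*(j + 3)*(j + 2)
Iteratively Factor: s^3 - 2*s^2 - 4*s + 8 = (s - 2)*(s^2 - 4) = (s - 2)*(s + 2)*(s - 2)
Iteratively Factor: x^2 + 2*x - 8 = (x - 2)*(x + 4)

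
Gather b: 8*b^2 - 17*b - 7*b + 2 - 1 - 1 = 8*b^2 - 24*b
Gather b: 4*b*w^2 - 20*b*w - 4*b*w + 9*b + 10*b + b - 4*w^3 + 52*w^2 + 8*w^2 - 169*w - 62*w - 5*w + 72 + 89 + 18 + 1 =b*(4*w^2 - 24*w + 20) - 4*w^3 + 60*w^2 - 236*w + 180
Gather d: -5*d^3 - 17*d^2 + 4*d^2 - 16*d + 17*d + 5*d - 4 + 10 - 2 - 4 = -5*d^3 - 13*d^2 + 6*d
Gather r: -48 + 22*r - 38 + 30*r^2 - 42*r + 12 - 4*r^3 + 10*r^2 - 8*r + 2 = -4*r^3 + 40*r^2 - 28*r - 72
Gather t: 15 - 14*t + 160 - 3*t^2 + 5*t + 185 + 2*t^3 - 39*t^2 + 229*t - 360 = 2*t^3 - 42*t^2 + 220*t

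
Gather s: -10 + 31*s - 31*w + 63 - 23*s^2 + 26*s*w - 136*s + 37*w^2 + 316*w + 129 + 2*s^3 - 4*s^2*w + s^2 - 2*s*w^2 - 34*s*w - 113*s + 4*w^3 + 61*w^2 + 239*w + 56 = 2*s^3 + s^2*(-4*w - 22) + s*(-2*w^2 - 8*w - 218) + 4*w^3 + 98*w^2 + 524*w + 238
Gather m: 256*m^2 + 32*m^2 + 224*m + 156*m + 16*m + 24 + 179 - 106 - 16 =288*m^2 + 396*m + 81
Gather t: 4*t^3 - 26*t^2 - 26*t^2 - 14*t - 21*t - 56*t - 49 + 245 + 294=4*t^3 - 52*t^2 - 91*t + 490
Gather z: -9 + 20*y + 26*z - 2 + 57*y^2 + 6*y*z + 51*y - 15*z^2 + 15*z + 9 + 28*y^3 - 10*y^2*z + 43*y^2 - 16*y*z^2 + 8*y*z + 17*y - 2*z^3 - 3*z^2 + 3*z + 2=28*y^3 + 100*y^2 + 88*y - 2*z^3 + z^2*(-16*y - 18) + z*(-10*y^2 + 14*y + 44)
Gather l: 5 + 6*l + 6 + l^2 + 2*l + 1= l^2 + 8*l + 12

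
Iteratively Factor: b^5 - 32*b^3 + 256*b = (b - 4)*(b^4 + 4*b^3 - 16*b^2 - 64*b) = b*(b - 4)*(b^3 + 4*b^2 - 16*b - 64) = b*(b - 4)*(b + 4)*(b^2 - 16) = b*(b - 4)^2*(b + 4)*(b + 4)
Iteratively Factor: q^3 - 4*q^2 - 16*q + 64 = (q + 4)*(q^2 - 8*q + 16) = (q - 4)*(q + 4)*(q - 4)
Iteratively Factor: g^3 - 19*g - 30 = (g + 3)*(g^2 - 3*g - 10) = (g - 5)*(g + 3)*(g + 2)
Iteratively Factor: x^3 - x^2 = (x)*(x^2 - x) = x*(x - 1)*(x)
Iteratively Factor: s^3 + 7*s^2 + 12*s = (s + 3)*(s^2 + 4*s) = s*(s + 3)*(s + 4)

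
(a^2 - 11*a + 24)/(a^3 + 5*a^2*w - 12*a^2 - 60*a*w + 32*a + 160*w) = (a - 3)/(a^2 + 5*a*w - 4*a - 20*w)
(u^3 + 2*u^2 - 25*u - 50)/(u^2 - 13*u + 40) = (u^2 + 7*u + 10)/(u - 8)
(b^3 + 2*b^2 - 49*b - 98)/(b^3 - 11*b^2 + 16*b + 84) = (b + 7)/(b - 6)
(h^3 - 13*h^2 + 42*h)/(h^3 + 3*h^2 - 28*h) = (h^2 - 13*h + 42)/(h^2 + 3*h - 28)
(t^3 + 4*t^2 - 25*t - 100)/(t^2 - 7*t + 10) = (t^2 + 9*t + 20)/(t - 2)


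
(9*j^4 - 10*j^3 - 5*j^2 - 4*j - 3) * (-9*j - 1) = -81*j^5 + 81*j^4 + 55*j^3 + 41*j^2 + 31*j + 3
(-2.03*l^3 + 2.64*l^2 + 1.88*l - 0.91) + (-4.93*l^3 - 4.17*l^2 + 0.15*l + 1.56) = -6.96*l^3 - 1.53*l^2 + 2.03*l + 0.65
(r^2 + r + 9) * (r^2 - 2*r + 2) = r^4 - r^3 + 9*r^2 - 16*r + 18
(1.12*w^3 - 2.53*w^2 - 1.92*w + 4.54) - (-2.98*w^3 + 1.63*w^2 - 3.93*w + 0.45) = 4.1*w^3 - 4.16*w^2 + 2.01*w + 4.09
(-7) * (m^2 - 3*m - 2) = -7*m^2 + 21*m + 14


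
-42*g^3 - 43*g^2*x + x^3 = (-7*g + x)*(g + x)*(6*g + x)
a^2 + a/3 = a*(a + 1/3)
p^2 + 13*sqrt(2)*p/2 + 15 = (p + 3*sqrt(2)/2)*(p + 5*sqrt(2))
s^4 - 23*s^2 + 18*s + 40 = (s - 4)*(s - 2)*(s + 1)*(s + 5)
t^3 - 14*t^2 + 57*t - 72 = (t - 8)*(t - 3)^2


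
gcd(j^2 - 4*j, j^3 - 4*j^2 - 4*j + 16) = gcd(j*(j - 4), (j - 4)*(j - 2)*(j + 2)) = j - 4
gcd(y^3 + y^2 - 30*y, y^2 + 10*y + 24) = y + 6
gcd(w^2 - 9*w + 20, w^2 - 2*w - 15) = w - 5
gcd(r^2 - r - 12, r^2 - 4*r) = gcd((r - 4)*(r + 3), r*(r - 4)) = r - 4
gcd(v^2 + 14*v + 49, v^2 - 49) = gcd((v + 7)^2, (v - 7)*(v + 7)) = v + 7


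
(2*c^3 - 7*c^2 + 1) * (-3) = -6*c^3 + 21*c^2 - 3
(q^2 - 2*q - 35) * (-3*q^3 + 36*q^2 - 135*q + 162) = -3*q^5 + 42*q^4 - 102*q^3 - 828*q^2 + 4401*q - 5670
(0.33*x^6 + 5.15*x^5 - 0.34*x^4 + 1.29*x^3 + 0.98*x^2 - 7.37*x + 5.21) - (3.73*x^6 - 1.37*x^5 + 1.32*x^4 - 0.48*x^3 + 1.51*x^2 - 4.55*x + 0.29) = -3.4*x^6 + 6.52*x^5 - 1.66*x^4 + 1.77*x^3 - 0.53*x^2 - 2.82*x + 4.92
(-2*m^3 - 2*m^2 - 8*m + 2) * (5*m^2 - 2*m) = -10*m^5 - 6*m^4 - 36*m^3 + 26*m^2 - 4*m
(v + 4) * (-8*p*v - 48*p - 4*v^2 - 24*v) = -8*p*v^2 - 80*p*v - 192*p - 4*v^3 - 40*v^2 - 96*v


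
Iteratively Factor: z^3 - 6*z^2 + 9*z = (z)*(z^2 - 6*z + 9) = z*(z - 3)*(z - 3)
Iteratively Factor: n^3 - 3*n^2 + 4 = (n + 1)*(n^2 - 4*n + 4) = (n - 2)*(n + 1)*(n - 2)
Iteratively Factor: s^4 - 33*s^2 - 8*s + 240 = (s - 5)*(s^3 + 5*s^2 - 8*s - 48) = (s - 5)*(s - 3)*(s^2 + 8*s + 16) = (s - 5)*(s - 3)*(s + 4)*(s + 4)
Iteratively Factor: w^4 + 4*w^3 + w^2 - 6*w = (w)*(w^3 + 4*w^2 + w - 6) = w*(w + 3)*(w^2 + w - 2) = w*(w - 1)*(w + 3)*(w + 2)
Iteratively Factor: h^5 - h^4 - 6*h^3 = (h - 3)*(h^4 + 2*h^3) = h*(h - 3)*(h^3 + 2*h^2) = h^2*(h - 3)*(h^2 + 2*h) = h^2*(h - 3)*(h + 2)*(h)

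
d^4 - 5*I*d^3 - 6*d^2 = d^2*(d - 3*I)*(d - 2*I)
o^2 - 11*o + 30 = (o - 6)*(o - 5)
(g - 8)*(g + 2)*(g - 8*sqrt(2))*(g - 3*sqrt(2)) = g^4 - 11*sqrt(2)*g^3 - 6*g^3 + 32*g^2 + 66*sqrt(2)*g^2 - 288*g + 176*sqrt(2)*g - 768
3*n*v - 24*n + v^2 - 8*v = (3*n + v)*(v - 8)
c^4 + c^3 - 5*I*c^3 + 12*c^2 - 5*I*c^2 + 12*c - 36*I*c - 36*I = (c + 1)*(c - 6*I)*(c - 2*I)*(c + 3*I)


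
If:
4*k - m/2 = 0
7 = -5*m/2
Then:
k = -7/20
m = -14/5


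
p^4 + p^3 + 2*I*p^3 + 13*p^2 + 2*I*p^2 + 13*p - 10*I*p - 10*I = (p + 1)*(p - 2*I)*(p - I)*(p + 5*I)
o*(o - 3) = o^2 - 3*o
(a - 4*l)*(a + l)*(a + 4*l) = a^3 + a^2*l - 16*a*l^2 - 16*l^3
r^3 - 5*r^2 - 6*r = r*(r - 6)*(r + 1)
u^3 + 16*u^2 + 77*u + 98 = (u + 2)*(u + 7)^2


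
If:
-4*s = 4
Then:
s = -1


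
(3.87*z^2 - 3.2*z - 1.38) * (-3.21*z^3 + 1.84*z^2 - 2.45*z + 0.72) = -12.4227*z^5 + 17.3928*z^4 - 10.9397*z^3 + 8.0872*z^2 + 1.077*z - 0.9936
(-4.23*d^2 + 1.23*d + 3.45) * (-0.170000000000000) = 0.7191*d^2 - 0.2091*d - 0.5865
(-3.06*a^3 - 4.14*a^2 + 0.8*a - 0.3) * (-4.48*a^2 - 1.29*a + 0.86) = 13.7088*a^5 + 22.4946*a^4 - 0.875000000000001*a^3 - 3.2484*a^2 + 1.075*a - 0.258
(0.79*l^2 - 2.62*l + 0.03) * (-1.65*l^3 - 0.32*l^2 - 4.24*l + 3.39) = -1.3035*l^5 + 4.0702*l^4 - 2.5607*l^3 + 13.7773*l^2 - 9.009*l + 0.1017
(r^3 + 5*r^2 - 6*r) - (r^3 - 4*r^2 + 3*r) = 9*r^2 - 9*r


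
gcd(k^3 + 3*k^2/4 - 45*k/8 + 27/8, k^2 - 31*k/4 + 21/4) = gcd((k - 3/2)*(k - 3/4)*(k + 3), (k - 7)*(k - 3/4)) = k - 3/4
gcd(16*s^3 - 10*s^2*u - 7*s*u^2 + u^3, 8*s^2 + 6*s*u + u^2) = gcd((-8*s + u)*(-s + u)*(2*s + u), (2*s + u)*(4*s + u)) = 2*s + u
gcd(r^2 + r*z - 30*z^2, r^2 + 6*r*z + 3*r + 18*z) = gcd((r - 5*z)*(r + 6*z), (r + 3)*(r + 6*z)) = r + 6*z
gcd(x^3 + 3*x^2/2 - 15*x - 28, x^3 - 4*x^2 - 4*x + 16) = x^2 - 2*x - 8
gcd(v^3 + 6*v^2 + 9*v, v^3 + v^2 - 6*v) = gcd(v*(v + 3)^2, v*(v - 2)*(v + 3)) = v^2 + 3*v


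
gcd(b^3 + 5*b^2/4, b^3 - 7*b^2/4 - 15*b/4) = b^2 + 5*b/4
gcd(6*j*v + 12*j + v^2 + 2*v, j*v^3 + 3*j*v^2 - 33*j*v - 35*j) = 1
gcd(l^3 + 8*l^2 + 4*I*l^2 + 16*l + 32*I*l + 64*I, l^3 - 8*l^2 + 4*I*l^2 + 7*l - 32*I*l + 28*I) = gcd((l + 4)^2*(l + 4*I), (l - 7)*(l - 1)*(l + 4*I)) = l + 4*I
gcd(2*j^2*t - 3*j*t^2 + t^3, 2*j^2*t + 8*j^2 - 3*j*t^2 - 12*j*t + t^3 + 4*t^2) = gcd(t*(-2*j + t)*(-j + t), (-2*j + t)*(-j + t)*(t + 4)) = 2*j^2 - 3*j*t + t^2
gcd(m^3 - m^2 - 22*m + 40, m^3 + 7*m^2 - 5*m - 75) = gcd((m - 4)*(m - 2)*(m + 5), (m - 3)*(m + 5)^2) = m + 5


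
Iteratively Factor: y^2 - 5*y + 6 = (y - 2)*(y - 3)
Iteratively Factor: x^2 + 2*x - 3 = (x - 1)*(x + 3)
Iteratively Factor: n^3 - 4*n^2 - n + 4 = (n - 4)*(n^2 - 1) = (n - 4)*(n + 1)*(n - 1)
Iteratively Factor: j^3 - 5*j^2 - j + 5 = (j - 5)*(j^2 - 1) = (j - 5)*(j - 1)*(j + 1)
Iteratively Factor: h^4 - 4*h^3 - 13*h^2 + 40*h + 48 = (h - 4)*(h^3 - 13*h - 12) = (h - 4)^2*(h^2 + 4*h + 3) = (h - 4)^2*(h + 3)*(h + 1)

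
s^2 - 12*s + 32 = (s - 8)*(s - 4)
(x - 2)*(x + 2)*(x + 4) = x^3 + 4*x^2 - 4*x - 16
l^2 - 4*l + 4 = (l - 2)^2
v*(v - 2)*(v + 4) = v^3 + 2*v^2 - 8*v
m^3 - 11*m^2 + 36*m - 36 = (m - 6)*(m - 3)*(m - 2)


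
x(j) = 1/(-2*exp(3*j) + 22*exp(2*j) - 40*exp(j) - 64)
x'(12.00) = 0.00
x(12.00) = 0.00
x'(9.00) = 0.00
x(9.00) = 0.00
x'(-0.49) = 0.00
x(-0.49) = -0.01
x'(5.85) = 0.00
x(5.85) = -0.00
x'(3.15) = 0.00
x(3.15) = -0.00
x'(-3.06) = 0.00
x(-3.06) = -0.02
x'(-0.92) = 0.00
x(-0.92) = -0.01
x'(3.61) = 0.00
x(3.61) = -0.00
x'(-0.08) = 0.00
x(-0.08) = -0.01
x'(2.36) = 0.02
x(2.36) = -0.00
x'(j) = (6*exp(3*j) - 44*exp(2*j) + 40*exp(j))/(-2*exp(3*j) + 22*exp(2*j) - 40*exp(j) - 64)^2 = (3*exp(2*j) - 22*exp(j) + 20)*exp(j)/(2*(exp(3*j) - 11*exp(2*j) + 20*exp(j) + 32)^2)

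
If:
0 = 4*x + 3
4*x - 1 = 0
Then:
No Solution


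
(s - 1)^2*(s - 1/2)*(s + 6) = s^4 + 7*s^3/2 - 13*s^2 + 23*s/2 - 3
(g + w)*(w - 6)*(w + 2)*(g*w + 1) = g^2*w^3 - 4*g^2*w^2 - 12*g^2*w + g*w^4 - 4*g*w^3 - 11*g*w^2 - 4*g*w - 12*g + w^3 - 4*w^2 - 12*w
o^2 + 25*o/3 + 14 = (o + 7/3)*(o + 6)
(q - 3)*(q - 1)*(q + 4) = q^3 - 13*q + 12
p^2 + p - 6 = (p - 2)*(p + 3)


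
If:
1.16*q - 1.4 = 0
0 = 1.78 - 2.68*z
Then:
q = 1.21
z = 0.66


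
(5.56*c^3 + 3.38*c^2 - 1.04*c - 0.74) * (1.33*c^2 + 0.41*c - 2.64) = 7.3948*c^5 + 6.775*c^4 - 14.6758*c^3 - 10.3338*c^2 + 2.4422*c + 1.9536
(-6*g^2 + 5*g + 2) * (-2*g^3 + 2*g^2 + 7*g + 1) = 12*g^5 - 22*g^4 - 36*g^3 + 33*g^2 + 19*g + 2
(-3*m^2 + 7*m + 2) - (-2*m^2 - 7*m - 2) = -m^2 + 14*m + 4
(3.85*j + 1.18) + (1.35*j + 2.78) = 5.2*j + 3.96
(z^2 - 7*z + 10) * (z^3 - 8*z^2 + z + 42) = z^5 - 15*z^4 + 67*z^3 - 45*z^2 - 284*z + 420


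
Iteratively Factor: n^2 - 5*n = (n)*(n - 5)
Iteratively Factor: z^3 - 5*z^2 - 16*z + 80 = (z - 4)*(z^2 - z - 20) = (z - 5)*(z - 4)*(z + 4)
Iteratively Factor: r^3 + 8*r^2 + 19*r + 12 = (r + 4)*(r^2 + 4*r + 3) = (r + 3)*(r + 4)*(r + 1)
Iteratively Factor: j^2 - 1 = (j - 1)*(j + 1)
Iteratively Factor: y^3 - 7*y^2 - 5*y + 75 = (y - 5)*(y^2 - 2*y - 15) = (y - 5)^2*(y + 3)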